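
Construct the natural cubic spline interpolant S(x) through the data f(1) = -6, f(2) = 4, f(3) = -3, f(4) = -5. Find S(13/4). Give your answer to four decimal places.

Put σ_i = S'' at the i-th knot. Here h = (1, 1, 1) and Δ = (10, -7, -2), so the interior equations h_(i-1)·σ_(i-1) + 2(h_(i-1)+h_i)·σ_i + h_i·σ_(i+1) = 6(Δ_i − Δ_(i-1)) read
  1·σ_0 + 4·σ_1 + 1·σ_2 = 6(Δ_1 - Δ_0) = -102
  1·σ_1 + 4·σ_2 + 1·σ_3 = 6(Δ_2 - Δ_1) = 30
Natural end conditions: σ_0 = σ_3 = 0.
Solving the tridiagonal system: σ_0 = 0, σ_1 = -146/5, σ_2 = 74/5, σ_3 = 0.
On [3, 4], S(x) = -3 - 104/15·(x - 3) + 37/5·(x - 3)² - 37/15·(x - 3)³.
With (x - 3) = 1/4: S(13/4) = -1379/320.

-4.3094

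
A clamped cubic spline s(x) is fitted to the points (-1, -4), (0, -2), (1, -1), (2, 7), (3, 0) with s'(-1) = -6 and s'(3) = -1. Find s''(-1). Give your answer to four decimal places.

31.6786

Write σ_i for s''(x_i). With h_i = 1, 1, 1, 1 and divided differences Δ_i = 2, 1, 8, -7, the continuity of s' gives the tridiagonal system
  1·σ_0 + 4·σ_1 + 1·σ_2 = 6(Δ_1 - Δ_0) = -6
  1·σ_1 + 4·σ_2 + 1·σ_3 = 6(Δ_2 - Δ_1) = 42
  1·σ_2 + 4·σ_3 + 1·σ_4 = 6(Δ_3 - Δ_2) = -90
Clamped end conditions give two more equations: 2h_0·σ_0 + h_0·σ_1 = 6(Δ_0 - s'(-1)) = 48 and h_3·σ_3 + 2h_3·σ_4 = 6(s'(3) - Δ_3) = 36.
Forward elimination and back-substitution give σ_0 = 887/28, σ_1 = -215/14, σ_2 = 95/4, σ_3 = -527/14, σ_4 = 1031/28.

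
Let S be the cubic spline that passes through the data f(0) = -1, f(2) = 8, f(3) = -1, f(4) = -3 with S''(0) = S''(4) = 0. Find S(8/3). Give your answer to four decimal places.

Let M_i = S''(x_i). Step sizes h_i = 2, 1, 1; slopes of the chords Δ_i = (y_(i+1) - y_i)/h_i = 9/2, -9, -2.
  2·M_0 + 6·M_1 + 1·M_2 = 6(Δ_1 - Δ_0) = -81
  1·M_1 + 4·M_2 + 1·M_3 = 6(Δ_2 - Δ_1) = 42
Natural end conditions: M_0 = M_3 = 0.
Solving: M_0 = 0, M_1 = -366/23, M_2 = 333/23, M_3 = 0.
On [2, 3], S(t) = 8 - 281/46·(t - 2) - 183/23·(t - 2)² + 233/46·(t - 2)³.
With (t - 2) = 2/3: S(8/3) = 1175/621.

1.8921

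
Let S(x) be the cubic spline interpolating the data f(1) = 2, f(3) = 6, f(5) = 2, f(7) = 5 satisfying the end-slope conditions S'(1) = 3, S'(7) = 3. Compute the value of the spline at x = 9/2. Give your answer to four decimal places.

2.8594

Put M_i = S'' at the i-th knot. Here h = (2, 2, 2) and Δ = (2, -2, 3/2), so the interior equations h_(i-1)·M_(i-1) + 2(h_(i-1)+h_i)·M_i + h_i·M_(i+1) = 6(Δ_i − Δ_(i-1)) read
  2·M_0 + 8·M_1 + 2·M_2 = 6(Δ_1 - Δ_0) = -24
  2·M_1 + 8·M_2 + 2·M_3 = 6(Δ_2 - Δ_1) = 21
Clamped end conditions give two more equations: 2h_0·M_0 + h_0·M_1 = 6(Δ_0 - S'(1)) = -6 and h_2·M_2 + 2h_2·M_3 = 6(S'(7) - Δ_2) = 9.
Hence M_0 = 1/2, M_1 = -4, M_2 = 7/2, M_3 = 1/2.
On [3, 5], S(x) = 6 - 1/2·(x - 3) - 2·(x - 3)² + 5/8·(x - 3)³.
With (x - 3) = 3/2: S(9/2) = 183/64.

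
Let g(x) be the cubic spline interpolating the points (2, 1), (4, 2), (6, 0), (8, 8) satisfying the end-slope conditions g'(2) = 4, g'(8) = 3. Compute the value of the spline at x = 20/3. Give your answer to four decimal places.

2.2123

With σ_i denoting the second derivative at x_i, h_i = 2, 2, 2, and Δ_i = (y_(i+1) − y_i)/h_i = 1/2, -1, 4:
  2·σ_0 + 8·σ_1 + 2·σ_2 = 6(Δ_1 - Δ_0) = -9
  2·σ_1 + 8·σ_2 + 2·σ_3 = 6(Δ_2 - Δ_1) = 30
Clamped end conditions give two more equations: 2h_0·σ_0 + h_0·σ_1 = 6(Δ_0 - g'(2)) = -21 and h_2·σ_2 + 2h_2·σ_3 = 6(g'(8) - Δ_2) = -6.
Hence σ_0 = -139/30, σ_1 = -37/30, σ_2 = 76/15, σ_3 = -121/30.
On [6, 8], g(x) = 0 + 59/30·(x - 6) + 38/15·(x - 6)² - 91/120·(x - 6)³.
With (x - 6) = 2/3: g(20/3) = 896/405.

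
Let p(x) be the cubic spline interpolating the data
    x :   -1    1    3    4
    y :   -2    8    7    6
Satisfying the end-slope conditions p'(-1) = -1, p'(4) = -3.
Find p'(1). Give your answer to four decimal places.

3.8478

With m_i denoting the second derivative at x_i, h_i = 2, 2, 1, and Δ_i = (y_(i+1) − y_i)/h_i = 5, -1/2, -1:
  2·m_0 + 8·m_1 + 2·m_2 = 6(Δ_1 - Δ_0) = -33
  2·m_1 + 6·m_2 + 1·m_3 = 6(Δ_2 - Δ_1) = -3
Clamped end conditions give two more equations: 2h_0·m_0 + h_0·m_1 = 6(Δ_0 - p'(-1)) = 36 and h_2·m_2 + 2h_2·m_3 = 6(p'(4) - Δ_2) = -12.
Solving the tridiagonal system: m_0 = 605/46, m_1 = -191/23, m_2 = 82/23, m_3 = -179/23.
On [1, 3], p'(x) = b_1 + 2c_1·(x - 1) + 3d_1·(x - 1)² with b_1 = Δ_1 - h_1(2m_1 + m_2)/6 = 177/46, c_1 = m_1/2 = -191/46, d_1 = (m_2 - m_1)/(6h_1) = 91/92. So p'(1) = 177/46.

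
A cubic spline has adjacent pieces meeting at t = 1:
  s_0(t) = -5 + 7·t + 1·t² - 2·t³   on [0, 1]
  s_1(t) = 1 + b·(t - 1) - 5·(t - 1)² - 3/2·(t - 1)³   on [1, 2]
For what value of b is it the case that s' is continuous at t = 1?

3

s_0'(t) = 7 + 2·t - 6·t², so s_0'(1) = 3. On the right, s_1'(1) = b, so b = 3.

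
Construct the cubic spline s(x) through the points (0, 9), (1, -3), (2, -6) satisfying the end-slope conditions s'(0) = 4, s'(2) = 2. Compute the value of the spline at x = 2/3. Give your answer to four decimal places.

Write M_i for s''(x_i). With h_i = 1, 1 and divided differences Δ_i = -12, -3, the continuity of s' gives the tridiagonal system
  1·M_0 + 4·M_1 + 1·M_2 = 6(Δ_1 - Δ_0) = 54
Clamped end conditions give two more equations: 2h_0·M_0 + h_0·M_1 = 6(Δ_0 - s'(0)) = -96 and h_1·M_1 + 2h_1·M_2 = 6(s'(2) - Δ_1) = 30.
Solving the tridiagonal system: M_0 = -125/2, M_1 = 29, M_2 = 1/2.
On [0, 1], s(x) = 9 + 4·x - 125/4·x² + 61/4·x³.
With x = 2/3: s(2/3) = 62/27.

2.2963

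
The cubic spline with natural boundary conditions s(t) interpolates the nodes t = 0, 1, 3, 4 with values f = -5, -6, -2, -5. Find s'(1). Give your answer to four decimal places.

Write m_i for s''(x_i). With h_i = 1, 2, 1 and divided differences Δ_i = -1, 2, -3, the continuity of s' gives the tridiagonal system
  1·m_0 + 6·m_1 + 2·m_2 = 6(Δ_1 - Δ_0) = 18
  2·m_1 + 6·m_2 + 1·m_3 = 6(Δ_2 - Δ_1) = -30
Natural end conditions: m_0 = m_3 = 0.
Solving the tridiagonal system: m_0 = 0, m_1 = 21/4, m_2 = -27/4, m_3 = 0.
On [1, 3], s'(t) = b_1 + 2c_1·(t - 1) + 3d_1·(t - 1)² with b_1 = Δ_1 - h_1(2m_1 + m_2)/6 = 3/4, c_1 = m_1/2 = 21/8, d_1 = (m_2 - m_1)/(6h_1) = -1. So s'(1) = 3/4.

0.7500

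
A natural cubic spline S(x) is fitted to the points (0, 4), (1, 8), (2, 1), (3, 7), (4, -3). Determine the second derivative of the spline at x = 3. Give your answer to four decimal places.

-32.4643

Write σ_i for S''(x_i). With h_i = 1, 1, 1, 1 and divided differences Δ_i = 4, -7, 6, -10, the continuity of S' gives the tridiagonal system
  1·σ_0 + 4·σ_1 + 1·σ_2 = 6(Δ_1 - Δ_0) = -66
  1·σ_1 + 4·σ_2 + 1·σ_3 = 6(Δ_2 - Δ_1) = 78
  1·σ_2 + 4·σ_3 + 1·σ_4 = 6(Δ_3 - Δ_2) = -96
Natural end conditions: σ_0 = σ_4 = 0.
Hence σ_0 = 0, σ_1 = -699/28, σ_2 = 237/7, σ_3 = -909/28, σ_4 = 0.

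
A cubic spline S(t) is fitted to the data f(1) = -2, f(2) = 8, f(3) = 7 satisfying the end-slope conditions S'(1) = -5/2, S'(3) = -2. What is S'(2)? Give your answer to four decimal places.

With M_i denoting the second derivative at x_i, h_i = 1, 1, and Δ_i = (y_(i+1) − y_i)/h_i = 10, -1:
  1·M_0 + 4·M_1 + 1·M_2 = 6(Δ_1 - Δ_0) = -66
Clamped end conditions give two more equations: 2h_0·M_0 + h_0·M_1 = 6(Δ_0 - S'(1)) = 75 and h_1·M_1 + 2h_1·M_2 = 6(S'(3) - Δ_1) = -6.
Forward elimination and back-substitution give M_0 = 217/4, M_1 = -67/2, M_2 = 55/4.
On [2, 3], S'(t) = b_1 + 2c_1·(t - 2) + 3d_1·(t - 2)² with b_1 = Δ_1 - h_1(2M_1 + M_2)/6 = 63/8, c_1 = M_1/2 = -67/4, d_1 = (M_2 - M_1)/(6h_1) = 63/8. So S'(2) = 63/8.

7.8750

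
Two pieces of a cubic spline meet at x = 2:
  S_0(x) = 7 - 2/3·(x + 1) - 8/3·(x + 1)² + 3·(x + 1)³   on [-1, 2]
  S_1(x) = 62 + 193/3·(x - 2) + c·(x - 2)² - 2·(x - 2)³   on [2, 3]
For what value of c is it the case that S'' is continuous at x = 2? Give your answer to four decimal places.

24.3333

S_0''(x) = -16/3 + 18·(x + 1), so S_0''(2) = 146/3. On the right, S_1''(2) = 2c, so c = 73/3.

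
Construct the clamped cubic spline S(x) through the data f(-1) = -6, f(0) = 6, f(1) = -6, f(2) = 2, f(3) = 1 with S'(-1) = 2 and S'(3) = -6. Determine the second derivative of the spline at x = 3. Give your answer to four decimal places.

-1.8929

With σ_i denoting the second derivative at x_i, h_i = 1, 1, 1, 1, and Δ_i = (y_(i+1) − y_i)/h_i = 12, -12, 8, -1:
  1·σ_0 + 4·σ_1 + 1·σ_2 = 6(Δ_1 - Δ_0) = -144
  1·σ_1 + 4·σ_2 + 1·σ_3 = 6(Δ_2 - Δ_1) = 120
  1·σ_2 + 4·σ_3 + 1·σ_4 = 6(Δ_3 - Δ_2) = -54
Clamped end conditions give two more equations: 2h_0·σ_0 + h_0·σ_1 = 6(Δ_0 - S'(-1)) = 60 and h_3·σ_3 + 2h_3·σ_4 = 6(S'(3) - Δ_3) = -30.
Forward elimination and back-substitution give σ_0 = 1747/28, σ_1 = -907/14, σ_2 = 211/4, σ_3 = -367/14, σ_4 = -53/28.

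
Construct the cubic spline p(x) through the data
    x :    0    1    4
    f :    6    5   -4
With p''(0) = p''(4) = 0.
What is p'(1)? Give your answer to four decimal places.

-1.5000

Let M_i = p''(x_i). Step sizes h_i = 1, 3; slopes of the chords Δ_i = (y_(i+1) - y_i)/h_i = -1, -3.
  1·M_0 + 8·M_1 + 3·M_2 = 6(Δ_1 - Δ_0) = -12
Natural end conditions: M_0 = M_2 = 0.
Hence M_0 = 0, M_1 = -3/2, M_2 = 0.
On [1, 4], p'(x) = b_1 + 2c_1·(x - 1) + 3d_1·(x - 1)² with b_1 = Δ_1 - h_1(2M_1 + M_2)/6 = -3/2, c_1 = M_1/2 = -3/4, d_1 = (M_2 - M_1)/(6h_1) = 1/12. So p'(1) = -3/2.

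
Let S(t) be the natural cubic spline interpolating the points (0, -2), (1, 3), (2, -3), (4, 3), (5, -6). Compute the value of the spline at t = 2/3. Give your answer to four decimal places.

Put M_i = S'' at the i-th knot. Here h = (1, 1, 2, 1) and Δ = (5, -6, 3, -9), so the interior equations h_(i-1)·M_(i-1) + 2(h_(i-1)+h_i)·M_i + h_i·M_(i+1) = 6(Δ_i − Δ_(i-1)) read
  1·M_0 + 4·M_1 + 1·M_2 = 6(Δ_1 - Δ_0) = -66
  1·M_1 + 6·M_2 + 2·M_3 = 6(Δ_2 - Δ_1) = 54
  2·M_2 + 6·M_3 + 1·M_4 = 6(Δ_3 - Δ_2) = -72
Natural end conditions: M_0 = M_4 = 0.
Hence M_0 = 0, M_1 = -1290/61, M_2 = 1134/61, M_3 = -1110/61, M_4 = 0.
On [0, 1], S(t) = -2 + 520/61·t + 0·t² - 215/61·t³.
With t = 2/3: S(2/3) = 4346/1647.

2.6387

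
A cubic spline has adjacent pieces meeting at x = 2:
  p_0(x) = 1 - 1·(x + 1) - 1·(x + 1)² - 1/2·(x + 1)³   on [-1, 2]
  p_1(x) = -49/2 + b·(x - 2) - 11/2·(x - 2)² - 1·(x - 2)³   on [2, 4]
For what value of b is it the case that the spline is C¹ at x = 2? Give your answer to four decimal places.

p_0'(x) = -1 - 2·(x + 1) - 3/2·(x + 1)², so p_0'(2) = -41/2. On the right, p_1'(2) = b, so b = -41/2.

-20.5000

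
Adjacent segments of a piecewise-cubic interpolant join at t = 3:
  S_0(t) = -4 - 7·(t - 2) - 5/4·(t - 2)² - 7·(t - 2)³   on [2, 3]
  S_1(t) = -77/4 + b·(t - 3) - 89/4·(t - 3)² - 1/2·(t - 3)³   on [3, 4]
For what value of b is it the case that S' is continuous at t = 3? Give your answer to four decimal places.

-30.5000

S_0'(t) = -7 - 5/2·(t - 2) - 21·(t - 2)², so S_0'(3) = -61/2. On the right, S_1'(3) = b, so b = -61/2.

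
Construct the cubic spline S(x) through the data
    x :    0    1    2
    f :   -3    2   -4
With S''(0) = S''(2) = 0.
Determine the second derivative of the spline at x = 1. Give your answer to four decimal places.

Write M_i for S''(x_i). With h_i = 1, 1 and divided differences Δ_i = 5, -6, the continuity of S' gives the tridiagonal system
  1·M_0 + 4·M_1 + 1·M_2 = 6(Δ_1 - Δ_0) = -66
Natural end conditions: M_0 = M_2 = 0.
Solving: M_0 = 0, M_1 = -33/2, M_2 = 0.

-16.5000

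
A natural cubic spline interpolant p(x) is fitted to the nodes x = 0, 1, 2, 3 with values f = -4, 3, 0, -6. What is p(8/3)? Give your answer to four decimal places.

-3.9605

Write M_i for p''(x_i). With h_i = 1, 1, 1 and divided differences Δ_i = 7, -3, -6, the continuity of p' gives the tridiagonal system
  1·M_0 + 4·M_1 + 1·M_2 = 6(Δ_1 - Δ_0) = -60
  1·M_1 + 4·M_2 + 1·M_3 = 6(Δ_2 - Δ_1) = -18
Natural end conditions: M_0 = M_3 = 0.
Solving: M_0 = 0, M_1 = -74/5, M_2 = -4/5, M_3 = 0.
On [2, 3], p(x) = 0 - 86/15·(x - 2) - 2/5·(x - 2)² + 2/15·(x - 2)³.
With (x - 2) = 2/3: p(8/3) = -1604/405.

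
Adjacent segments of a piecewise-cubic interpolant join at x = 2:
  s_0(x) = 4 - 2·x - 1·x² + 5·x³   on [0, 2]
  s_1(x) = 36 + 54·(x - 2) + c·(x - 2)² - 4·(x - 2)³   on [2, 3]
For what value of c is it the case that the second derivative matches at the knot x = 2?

s_0''(x) = -2 + 30·x, so s_0''(2) = 58. On the right, s_1''(2) = 2c, so c = 29.

29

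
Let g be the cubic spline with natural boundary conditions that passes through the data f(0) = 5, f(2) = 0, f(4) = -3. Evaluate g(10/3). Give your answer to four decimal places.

-2.1481

Write M_i for g''(x_i). With h_i = 2, 2 and divided differences Δ_i = -5/2, -3/2, the continuity of g' gives the tridiagonal system
  2·M_0 + 8·M_1 + 2·M_2 = 6(Δ_1 - Δ_0) = 6
Natural end conditions: M_0 = M_2 = 0.
Solving: M_0 = 0, M_1 = 3/4, M_2 = 0.
On [2, 4], g(t) = 0 - 2·(t - 2) + 3/8·(t - 2)² - 1/16·(t - 2)³.
With (t - 2) = 4/3: g(10/3) = -58/27.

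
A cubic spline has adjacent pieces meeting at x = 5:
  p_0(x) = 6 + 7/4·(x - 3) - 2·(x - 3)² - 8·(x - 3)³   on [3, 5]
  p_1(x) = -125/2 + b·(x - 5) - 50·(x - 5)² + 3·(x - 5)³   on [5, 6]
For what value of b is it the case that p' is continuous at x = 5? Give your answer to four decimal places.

-102.2500

p_0'(x) = 7/4 - 4·(x - 3) - 24·(x - 3)², so p_0'(5) = -409/4. On the right, p_1'(5) = b, so b = -409/4.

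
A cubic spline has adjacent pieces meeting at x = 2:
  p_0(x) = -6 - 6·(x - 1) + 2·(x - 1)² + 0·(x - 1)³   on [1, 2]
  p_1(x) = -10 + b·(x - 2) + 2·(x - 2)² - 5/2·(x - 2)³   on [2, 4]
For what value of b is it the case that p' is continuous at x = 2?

p_0'(x) = -6 + 4·(x - 1) + 0·(x - 1)², so p_0'(2) = -2. On the right, p_1'(2) = b, so b = -2.

-2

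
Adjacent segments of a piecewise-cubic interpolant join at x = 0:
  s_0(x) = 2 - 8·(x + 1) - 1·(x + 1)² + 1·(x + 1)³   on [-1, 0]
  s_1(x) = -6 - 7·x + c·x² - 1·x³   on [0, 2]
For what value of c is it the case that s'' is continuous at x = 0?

2

s_0''(x) = -2 + 6·(x + 1), so s_0''(0) = 4. On the right, s_1''(0) = 2c, so c = 2.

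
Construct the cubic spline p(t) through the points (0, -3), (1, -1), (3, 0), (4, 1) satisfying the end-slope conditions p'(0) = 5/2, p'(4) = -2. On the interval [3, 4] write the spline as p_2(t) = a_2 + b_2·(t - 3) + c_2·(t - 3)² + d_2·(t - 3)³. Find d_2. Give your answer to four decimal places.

-2.2714

With σ_i denoting the second derivative at x_i, h_i = 1, 2, 1, and Δ_i = (y_(i+1) − y_i)/h_i = 2, 1/2, 1:
  1·σ_0 + 6·σ_1 + 2·σ_2 = 6(Δ_1 - Δ_0) = -9
  2·σ_1 + 6·σ_2 + 1·σ_3 = 6(Δ_2 - Δ_1) = 3
Clamped end conditions give two more equations: 2h_0·σ_0 + h_0·σ_1 = 6(Δ_0 - p'(0)) = -3 and h_2·σ_2 + 2h_2·σ_3 = 6(p'(4) - Δ_2) = -18.
Solving: σ_0 = -9/35, σ_1 = -87/35, σ_2 = 108/35, σ_3 = -369/35.
On [3, 4], with p_2(t) = a_2 + b_2·(t - 3) + c_2·(t - 3)² + d_2·(t - 3)³: c_2 = σ_2/2 = 54/35, d_2 = (σ_3 - σ_2)/(6h_2) = -159/70, b_2 = Δ_2 - h_2(2σ_2 + σ_3)/6 = 121/70.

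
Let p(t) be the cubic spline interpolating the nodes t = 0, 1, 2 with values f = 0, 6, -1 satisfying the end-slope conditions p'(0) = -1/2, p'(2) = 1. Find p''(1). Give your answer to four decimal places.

-40.5000

Write σ_i for p''(x_i). With h_i = 1, 1 and divided differences Δ_i = 6, -7, the continuity of p' gives the tridiagonal system
  1·σ_0 + 4·σ_1 + 1·σ_2 = 6(Δ_1 - Δ_0) = -78
Clamped end conditions give two more equations: 2h_0·σ_0 + h_0·σ_1 = 6(Δ_0 - p'(0)) = 39 and h_1·σ_1 + 2h_1·σ_2 = 6(p'(2) - Δ_1) = 48.
Hence σ_0 = 159/4, σ_1 = -81/2, σ_2 = 177/4.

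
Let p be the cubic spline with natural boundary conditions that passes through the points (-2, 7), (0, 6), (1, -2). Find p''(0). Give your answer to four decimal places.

-7.5000

Let σ_i = p''(x_i). Step sizes h_i = 2, 1; slopes of the chords Δ_i = (y_(i+1) - y_i)/h_i = -1/2, -8.
  2·σ_0 + 6·σ_1 + 1·σ_2 = 6(Δ_1 - Δ_0) = -45
Natural end conditions: σ_0 = σ_2 = 0.
Solving: σ_0 = 0, σ_1 = -15/2, σ_2 = 0.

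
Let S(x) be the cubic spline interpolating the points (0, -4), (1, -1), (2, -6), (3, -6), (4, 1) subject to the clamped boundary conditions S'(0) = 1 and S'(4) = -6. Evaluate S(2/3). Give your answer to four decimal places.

Write m_i for S''(x_i). With h_i = 1, 1, 1, 1 and divided differences Δ_i = 3, -5, 0, 7, the continuity of S' gives the tridiagonal system
  1·m_0 + 4·m_1 + 1·m_2 = 6(Δ_1 - Δ_0) = -48
  1·m_1 + 4·m_2 + 1·m_3 = 6(Δ_2 - Δ_1) = 30
  1·m_2 + 4·m_3 + 1·m_4 = 6(Δ_3 - Δ_2) = 42
Clamped end conditions give two more equations: 2h_0·m_0 + h_0·m_1 = 6(Δ_0 - S'(0)) = 12 and h_3·m_3 + 2h_3·m_4 = 6(S'(4) - Δ_3) = -78.
Hence m_0 = 205/14, m_1 = -121/7, m_2 = 13/2, m_3 = 149/7, m_4 = -695/14.
On [0, 1], S(x) = -4 + 1·x + 205/28·x² - 149/28·x³.
With x = 2/3: S(2/3) = -313/189.

-1.6561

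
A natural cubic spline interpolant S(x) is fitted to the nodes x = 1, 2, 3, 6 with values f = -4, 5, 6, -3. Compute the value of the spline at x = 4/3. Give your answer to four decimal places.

-0.4265

Put m_i = S'' at the i-th knot. Here h = (1, 1, 3) and Δ = (9, 1, -3), so the interior equations h_(i-1)·m_(i-1) + 2(h_(i-1)+h_i)·m_i + h_i·m_(i+1) = 6(Δ_i − Δ_(i-1)) read
  1·m_0 + 4·m_1 + 1·m_2 = 6(Δ_1 - Δ_0) = -48
  1·m_1 + 8·m_2 + 3·m_3 = 6(Δ_2 - Δ_1) = -24
Natural end conditions: m_0 = m_3 = 0.
Solving: m_0 = 0, m_1 = -360/31, m_2 = -48/31, m_3 = 0.
On [1, 2], S(x) = -4 + 339/31·(x - 1) + 0·(x - 1)² - 60/31·(x - 1)³.
With (x - 1) = 1/3: S(4/3) = -119/279.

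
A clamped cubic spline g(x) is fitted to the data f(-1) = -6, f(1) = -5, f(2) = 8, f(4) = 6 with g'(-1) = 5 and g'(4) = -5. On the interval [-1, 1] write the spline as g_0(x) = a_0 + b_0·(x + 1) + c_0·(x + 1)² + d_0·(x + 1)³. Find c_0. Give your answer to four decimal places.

Let M_i = g''(x_i). Step sizes h_i = 2, 1, 2; slopes of the chords Δ_i = (y_(i+1) - y_i)/h_i = 1/2, 13, -1.
  2·M_0 + 6·M_1 + 1·M_2 = 6(Δ_1 - Δ_0) = 75
  1·M_1 + 6·M_2 + 2·M_3 = 6(Δ_2 - Δ_1) = -84
Clamped end conditions give two more equations: 2h_0·M_0 + h_0·M_1 = 6(Δ_0 - g'(-1)) = -27 and h_2·M_2 + 2h_2·M_3 = 6(g'(4) - Δ_2) = -24.
Solving: M_0 = -559/32, M_1 = 343/16, M_2 = -299/16, M_3 = 107/32.
On [-1, 1], with g_0(x) = a_0 + b_0·(x + 1) + c_0·(x + 1)² + d_0·(x + 1)³: c_0 = M_0/2 = -559/64, d_0 = (M_1 - M_0)/(6h_0) = 415/128, b_0 = Δ_0 - h_0(2M_0 + M_1)/6 = 5.

-8.7344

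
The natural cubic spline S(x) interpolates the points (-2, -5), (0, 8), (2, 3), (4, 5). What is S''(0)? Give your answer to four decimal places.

Put M_i = S'' at the i-th knot. Here h = (2, 2, 2) and Δ = (13/2, -5/2, 1), so the interior equations h_(i-1)·M_(i-1) + 2(h_(i-1)+h_i)·M_i + h_i·M_(i+1) = 6(Δ_i − Δ_(i-1)) read
  2·M_0 + 8·M_1 + 2·M_2 = 6(Δ_1 - Δ_0) = -54
  2·M_1 + 8·M_2 + 2·M_3 = 6(Δ_2 - Δ_1) = 21
Natural end conditions: M_0 = M_3 = 0.
Solving: M_0 = 0, M_1 = -79/10, M_2 = 23/5, M_3 = 0.

-7.9000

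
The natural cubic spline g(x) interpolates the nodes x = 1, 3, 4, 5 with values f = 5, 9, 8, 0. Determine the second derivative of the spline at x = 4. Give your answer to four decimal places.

-10.1739

Let m_i = g''(x_i). Step sizes h_i = 2, 1, 1; slopes of the chords Δ_i = (y_(i+1) - y_i)/h_i = 2, -1, -8.
  2·m_0 + 6·m_1 + 1·m_2 = 6(Δ_1 - Δ_0) = -18
  1·m_1 + 4·m_2 + 1·m_3 = 6(Δ_2 - Δ_1) = -42
Natural end conditions: m_0 = m_3 = 0.
Forward elimination and back-substitution give m_0 = 0, m_1 = -30/23, m_2 = -234/23, m_3 = 0.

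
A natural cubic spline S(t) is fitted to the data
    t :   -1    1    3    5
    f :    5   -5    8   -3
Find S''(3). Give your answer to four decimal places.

Write M_i for S''(x_i). With h_i = 2, 2, 2 and divided differences Δ_i = -5, 13/2, -11/2, the continuity of S' gives the tridiagonal system
  2·M_0 + 8·M_1 + 2·M_2 = 6(Δ_1 - Δ_0) = 69
  2·M_1 + 8·M_2 + 2·M_3 = 6(Δ_2 - Δ_1) = -72
Natural end conditions: M_0 = M_3 = 0.
Forward elimination and back-substitution give M_0 = 0, M_1 = 58/5, M_2 = -119/10, M_3 = 0.

-11.9000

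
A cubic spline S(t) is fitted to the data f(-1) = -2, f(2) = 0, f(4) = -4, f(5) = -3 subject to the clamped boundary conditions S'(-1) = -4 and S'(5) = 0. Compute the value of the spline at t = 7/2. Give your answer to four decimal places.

-3.4638

Put m_i = S'' at the i-th knot. Here h = (3, 2, 1) and Δ = (2/3, -2, 1), so the interior equations h_(i-1)·m_(i-1) + 2(h_(i-1)+h_i)·m_i + h_i·m_(i+1) = 6(Δ_i − Δ_(i-1)) read
  3·m_0 + 10·m_1 + 2·m_2 = 6(Δ_1 - Δ_0) = -16
  2·m_1 + 6·m_2 + 1·m_3 = 6(Δ_2 - Δ_1) = 18
Clamped end conditions give two more equations: 2h_0·m_0 + h_0·m_1 = 6(Δ_0 - S'(-1)) = 28 and h_2·m_2 + 2h_2·m_3 = 6(S'(5) - Δ_2) = -6.
Solving the tridiagonal system: m_0 = 404/57, m_1 = -92/19, m_2 = 106/19, m_3 = -110/19.
On [2, 4], S(t) = 0 - 12/19·(t - 2) - 46/19·(t - 2)² + 33/38·(t - 2)³.
With (t - 2) = 3/2: S(7/2) = -1053/304.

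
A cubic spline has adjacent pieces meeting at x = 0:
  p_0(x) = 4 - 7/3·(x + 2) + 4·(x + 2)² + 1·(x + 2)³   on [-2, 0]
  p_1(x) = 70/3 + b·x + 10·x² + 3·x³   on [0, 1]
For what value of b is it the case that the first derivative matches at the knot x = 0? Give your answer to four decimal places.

p_0'(x) = -7/3 + 8·(x + 2) + 3·(x + 2)², so p_0'(0) = 77/3. On the right, p_1'(0) = b, so b = 77/3.

25.6667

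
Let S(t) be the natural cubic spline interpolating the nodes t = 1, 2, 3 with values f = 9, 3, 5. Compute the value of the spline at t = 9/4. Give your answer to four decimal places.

2.8438

Let M_i = S''(x_i). Step sizes h_i = 1, 1; slopes of the chords Δ_i = (y_(i+1) - y_i)/h_i = -6, 2.
  1·M_0 + 4·M_1 + 1·M_2 = 6(Δ_1 - Δ_0) = 48
Natural end conditions: M_0 = M_2 = 0.
Hence M_0 = 0, M_1 = 12, M_2 = 0.
On [2, 3], S(t) = 3 - 2·(t - 2) + 6·(t - 2)² - 2·(t - 2)³.
With (t - 2) = 1/4: S(9/4) = 91/32.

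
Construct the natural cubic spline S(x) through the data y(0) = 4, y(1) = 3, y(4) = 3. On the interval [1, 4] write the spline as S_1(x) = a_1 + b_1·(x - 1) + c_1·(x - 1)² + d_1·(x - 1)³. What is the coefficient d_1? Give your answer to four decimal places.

Let σ_i = S''(x_i). Step sizes h_i = 1, 3; slopes of the chords Δ_i = (y_(i+1) - y_i)/h_i = -1, 0.
  1·σ_0 + 8·σ_1 + 3·σ_2 = 6(Δ_1 - Δ_0) = 6
Natural end conditions: σ_0 = σ_2 = 0.
Solving: σ_0 = 0, σ_1 = 3/4, σ_2 = 0.
On [1, 4], with S_1(x) = a_1 + b_1·(x - 1) + c_1·(x - 1)² + d_1·(x - 1)³: c_1 = σ_1/2 = 3/8, d_1 = (σ_2 - σ_1)/(6h_1) = -1/24, b_1 = Δ_1 - h_1(2σ_1 + σ_2)/6 = -3/4.

-0.0417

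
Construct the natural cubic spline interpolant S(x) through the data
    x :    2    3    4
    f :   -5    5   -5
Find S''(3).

-30

Let M_i = S''(x_i). Step sizes h_i = 1, 1; slopes of the chords Δ_i = (y_(i+1) - y_i)/h_i = 10, -10.
  1·M_0 + 4·M_1 + 1·M_2 = 6(Δ_1 - Δ_0) = -120
Natural end conditions: M_0 = M_2 = 0.
Hence M_0 = 0, M_1 = -30, M_2 = 0.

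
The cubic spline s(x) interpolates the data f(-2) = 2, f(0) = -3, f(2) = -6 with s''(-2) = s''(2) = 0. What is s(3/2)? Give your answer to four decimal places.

-5.3672

With M_i denoting the second derivative at x_i, h_i = 2, 2, and Δ_i = (y_(i+1) − y_i)/h_i = -5/2, -3/2:
  2·M_0 + 8·M_1 + 2·M_2 = 6(Δ_1 - Δ_0) = 6
Natural end conditions: M_0 = M_2 = 0.
Forward elimination and back-substitution give M_0 = 0, M_1 = 3/4, M_2 = 0.
On [0, 2], s(x) = -3 - 2·x + 3/8·x² - 1/16·x³.
With x = 3/2: s(3/2) = -687/128.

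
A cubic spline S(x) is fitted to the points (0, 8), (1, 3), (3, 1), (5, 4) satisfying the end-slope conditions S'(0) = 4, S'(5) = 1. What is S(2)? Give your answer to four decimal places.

Write m_i for S''(x_i). With h_i = 1, 2, 2 and divided differences Δ_i = -5, -1, 3/2, the continuity of S' gives the tridiagonal system
  1·m_0 + 6·m_1 + 2·m_2 = 6(Δ_1 - Δ_0) = 24
  2·m_1 + 8·m_2 + 2·m_3 = 6(Δ_2 - Δ_1) = 15
Clamped end conditions give two more equations: 2h_0·m_0 + h_0·m_1 = 6(Δ_0 - S'(0)) = -54 and h_2·m_2 + 2h_2·m_3 = 6(S'(5) - Δ_2) = -3.
Solving: m_0 = -729/23, m_1 = 216/23, m_2 = -15/46, m_3 = -27/46.
On [1, 3], S(x) = 3 - 329/46·(x - 1) + 108/23·(x - 1)² - 149/184·(x - 1)³.
With (x - 1) = 1: S(2) = -49/184.

-0.2663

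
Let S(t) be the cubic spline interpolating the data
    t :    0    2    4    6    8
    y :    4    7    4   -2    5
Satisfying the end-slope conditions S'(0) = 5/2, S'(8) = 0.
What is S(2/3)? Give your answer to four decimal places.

5.4709

Put σ_i = S'' at the i-th knot. Here h = (2, 2, 2, 2) and Δ = (3/2, -3/2, -3, 7/2), so the interior equations h_(i-1)·σ_(i-1) + 2(h_(i-1)+h_i)·σ_i + h_i·σ_(i+1) = 6(Δ_i − Δ_(i-1)) read
  2·σ_0 + 8·σ_1 + 2·σ_2 = 6(Δ_1 - Δ_0) = -18
  2·σ_1 + 8·σ_2 + 2·σ_3 = 6(Δ_2 - Δ_1) = -9
  2·σ_2 + 8·σ_3 + 2·σ_4 = 6(Δ_3 - Δ_2) = 39
Clamped end conditions give two more equations: 2h_0·σ_0 + h_0·σ_1 = 6(Δ_0 - S'(0)) = -6 and h_3·σ_3 + 2h_3·σ_4 = 6(S'(8) - Δ_3) = -21.
Solving: σ_0 = -23/28, σ_1 = -19/14, σ_2 = -11/4, σ_3 = 55/7, σ_4 = -257/28.
On [0, 2], S(t) = 4 + 5/2·t - 23/56·t² - 5/112·t³.
With t = 2/3: S(2/3) = 1034/189.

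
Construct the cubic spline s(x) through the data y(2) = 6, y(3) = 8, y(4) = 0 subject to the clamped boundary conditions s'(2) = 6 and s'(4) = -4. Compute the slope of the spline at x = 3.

-5

Let M_i = s''(x_i). Step sizes h_i = 1, 1; slopes of the chords Δ_i = (y_(i+1) - y_i)/h_i = 2, -8.
  1·M_0 + 4·M_1 + 1·M_2 = 6(Δ_1 - Δ_0) = -60
Clamped end conditions give two more equations: 2h_0·M_0 + h_0·M_1 = 6(Δ_0 - s'(2)) = -24 and h_1·M_1 + 2h_1·M_2 = 6(s'(4) - Δ_1) = 24.
Solving: M_0 = -2, M_1 = -20, M_2 = 22.
On [3, 4], s'(x) = b_1 + 2c_1·(x - 3) + 3d_1·(x - 3)² with b_1 = Δ_1 - h_1(2M_1 + M_2)/6 = -5, c_1 = M_1/2 = -10, d_1 = (M_2 - M_1)/(6h_1) = 7. So s'(3) = -5.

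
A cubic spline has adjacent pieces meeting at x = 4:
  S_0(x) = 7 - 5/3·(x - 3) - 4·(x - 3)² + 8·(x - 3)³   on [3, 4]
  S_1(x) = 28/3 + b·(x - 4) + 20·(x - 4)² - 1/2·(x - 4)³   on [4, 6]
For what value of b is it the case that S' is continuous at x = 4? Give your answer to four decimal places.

S_0'(x) = -5/3 - 8·(x - 3) + 24·(x - 3)², so S_0'(4) = 43/3. On the right, S_1'(4) = b, so b = 43/3.

14.3333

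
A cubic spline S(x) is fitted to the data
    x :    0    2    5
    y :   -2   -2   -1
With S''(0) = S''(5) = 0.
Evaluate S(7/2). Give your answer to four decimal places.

With σ_i denoting the second derivative at x_i, h_i = 2, 3, and Δ_i = (y_(i+1) − y_i)/h_i = 0, 1/3:
  2·σ_0 + 10·σ_1 + 3·σ_2 = 6(Δ_1 - Δ_0) = 2
Natural end conditions: σ_0 = σ_2 = 0.
Forward elimination and back-substitution give σ_0 = 0, σ_1 = 1/5, σ_2 = 0.
On [2, 5], S(x) = -2 + 2/15·(x - 2) + 1/10·(x - 2)² - 1/90·(x - 2)³.
With (x - 2) = 3/2: S(7/2) = -129/80.

-1.6125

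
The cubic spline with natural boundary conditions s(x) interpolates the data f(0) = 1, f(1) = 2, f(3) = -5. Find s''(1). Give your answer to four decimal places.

-4.5000

Write M_i for s''(x_i). With h_i = 1, 2 and divided differences Δ_i = 1, -7/2, the continuity of s' gives the tridiagonal system
  1·M_0 + 6·M_1 + 2·M_2 = 6(Δ_1 - Δ_0) = -27
Natural end conditions: M_0 = M_2 = 0.
Forward elimination and back-substitution give M_0 = 0, M_1 = -9/2, M_2 = 0.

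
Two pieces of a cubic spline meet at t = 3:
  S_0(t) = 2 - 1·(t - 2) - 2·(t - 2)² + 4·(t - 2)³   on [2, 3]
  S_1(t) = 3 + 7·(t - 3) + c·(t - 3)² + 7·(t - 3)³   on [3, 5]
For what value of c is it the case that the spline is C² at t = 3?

S_0''(t) = -4 + 24·(t - 2), so S_0''(3) = 20. On the right, S_1''(3) = 2c, so c = 10.

10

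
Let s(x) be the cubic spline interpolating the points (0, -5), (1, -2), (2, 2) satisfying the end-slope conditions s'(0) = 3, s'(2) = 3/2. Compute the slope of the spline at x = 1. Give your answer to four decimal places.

4.1250

Put M_i = s'' at the i-th knot. Here h = (1, 1) and Δ = (3, 4), so the interior equations h_(i-1)·M_(i-1) + 2(h_(i-1)+h_i)·M_i + h_i·M_(i+1) = 6(Δ_i − Δ_(i-1)) read
  1·M_0 + 4·M_1 + 1·M_2 = 6(Δ_1 - Δ_0) = 6
Clamped end conditions give two more equations: 2h_0·M_0 + h_0·M_1 = 6(Δ_0 - s'(0)) = 0 and h_1·M_1 + 2h_1·M_2 = 6(s'(2) - Δ_1) = -15.
Solving: M_0 = -9/4, M_1 = 9/2, M_2 = -39/4.
On [1, 2], s'(x) = b_1 + 2c_1·(x - 1) + 3d_1·(x - 1)² with b_1 = Δ_1 - h_1(2M_1 + M_2)/6 = 33/8, c_1 = M_1/2 = 9/4, d_1 = (M_2 - M_1)/(6h_1) = -19/8. So s'(1) = 33/8.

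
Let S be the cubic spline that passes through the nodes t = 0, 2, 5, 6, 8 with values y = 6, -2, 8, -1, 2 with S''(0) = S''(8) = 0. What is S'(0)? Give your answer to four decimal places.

Let σ_i = S''(x_i). Step sizes h_i = 2, 3, 1, 2; slopes of the chords Δ_i = (y_(i+1) - y_i)/h_i = -4, 10/3, -9, 3/2.
  2·σ_0 + 10·σ_1 + 3·σ_2 = 6(Δ_1 - Δ_0) = 44
  3·σ_1 + 8·σ_2 + 1·σ_3 = 6(Δ_2 - Δ_1) = -74
  1·σ_2 + 6·σ_3 + 2·σ_4 = 6(Δ_3 - Δ_2) = 63
Natural end conditions: σ_0 = σ_4 = 0.
Solving the tridiagonal system: σ_0 = 0, σ_1 = 3589/416, σ_2 = -2931/208, σ_3 = 5345/416, σ_4 = 0.
On [0, 2], S'(t) = b_0 + 2c_0·t + 3d_0·t² with b_0 = Δ_0 - h_0(2σ_0 + σ_1)/6 = -8581/1248, c_0 = σ_0/2 = 0, d_0 = (σ_1 - σ_0)/(6h_0) = 3589/4992. So S'(0) = -8581/1248.

-6.8758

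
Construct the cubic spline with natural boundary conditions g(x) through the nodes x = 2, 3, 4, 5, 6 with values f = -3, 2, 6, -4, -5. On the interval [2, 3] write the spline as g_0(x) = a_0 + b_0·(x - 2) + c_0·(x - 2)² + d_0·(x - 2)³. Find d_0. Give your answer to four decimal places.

0.8929

Write M_i for g''(x_i). With h_i = 1, 1, 1, 1 and divided differences Δ_i = 5, 4, -10, -1, the continuity of g' gives the tridiagonal system
  1·M_0 + 4·M_1 + 1·M_2 = 6(Δ_1 - Δ_0) = -6
  1·M_1 + 4·M_2 + 1·M_3 = 6(Δ_2 - Δ_1) = -84
  1·M_2 + 4·M_3 + 1·M_4 = 6(Δ_3 - Δ_2) = 54
Natural end conditions: M_0 = M_4 = 0.
Hence M_0 = 0, M_1 = 75/14, M_2 = -192/7, M_3 = 285/14, M_4 = 0.
On [2, 3], with g_0(x) = a_0 + b_0·(x - 2) + c_0·(x - 2)² + d_0·(x - 2)³: c_0 = M_0/2 = 0, d_0 = (M_1 - M_0)/(6h_0) = 25/28, b_0 = Δ_0 - h_0(2M_0 + M_1)/6 = 115/28.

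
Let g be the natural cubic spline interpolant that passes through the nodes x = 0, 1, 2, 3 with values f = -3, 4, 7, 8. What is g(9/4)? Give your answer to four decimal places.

7.3375

Let M_i = g''(x_i). Step sizes h_i = 1, 1, 1; slopes of the chords Δ_i = (y_(i+1) - y_i)/h_i = 7, 3, 1.
  1·M_0 + 4·M_1 + 1·M_2 = 6(Δ_1 - Δ_0) = -24
  1·M_1 + 4·M_2 + 1·M_3 = 6(Δ_2 - Δ_1) = -12
Natural end conditions: M_0 = M_3 = 0.
Forward elimination and back-substitution give M_0 = 0, M_1 = -28/5, M_2 = -8/5, M_3 = 0.
On [2, 3], g(x) = 7 + 23/15·(x - 2) - 4/5·(x - 2)² + 4/15·(x - 2)³.
With (x - 2) = 1/4: g(9/4) = 587/80.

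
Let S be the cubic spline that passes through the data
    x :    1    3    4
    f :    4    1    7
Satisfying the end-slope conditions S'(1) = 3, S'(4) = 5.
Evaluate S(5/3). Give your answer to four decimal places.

3.6543

Let M_i = S''(x_i). Step sizes h_i = 2, 1; slopes of the chords Δ_i = (y_(i+1) - y_i)/h_i = -3/2, 6.
  2·M_0 + 6·M_1 + 1·M_2 = 6(Δ_1 - Δ_0) = 45
Clamped end conditions give two more equations: 2h_0·M_0 + h_0·M_1 = 6(Δ_0 - S'(1)) = -27 and h_1·M_1 + 2h_1·M_2 = 6(S'(4) - Δ_1) = -6.
Forward elimination and back-substitution give M_0 = -163/12, M_1 = 41/3, M_2 = -59/6.
On [1, 3], S(x) = 4 + 3·(x - 1) - 163/24·(x - 1)² + 109/48·(x - 1)³.
With (x - 1) = 2/3: S(5/3) = 296/81.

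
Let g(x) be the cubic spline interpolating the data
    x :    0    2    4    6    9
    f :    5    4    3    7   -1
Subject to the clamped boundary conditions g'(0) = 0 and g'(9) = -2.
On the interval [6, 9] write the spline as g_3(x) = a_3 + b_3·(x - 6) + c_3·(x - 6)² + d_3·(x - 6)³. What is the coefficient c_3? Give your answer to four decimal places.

-2.1304

Put σ_i = g'' at the i-th knot. Here h = (2, 2, 2, 3) and Δ = (-1/2, -1/2, 2, -8/3), so the interior equations h_(i-1)·σ_(i-1) + 2(h_(i-1)+h_i)·σ_i + h_i·σ_(i+1) = 6(Δ_i − Δ_(i-1)) read
  2·σ_0 + 8·σ_1 + 2·σ_2 = 6(Δ_1 - Δ_0) = 0
  2·σ_1 + 8·σ_2 + 2·σ_3 = 6(Δ_2 - Δ_1) = 15
  2·σ_2 + 10·σ_3 + 3·σ_4 = 6(Δ_3 - Δ_2) = -28
Clamped end conditions give two more equations: 2h_0·σ_0 + h_0·σ_1 = 6(Δ_0 - g'(0)) = -3 and h_3·σ_3 + 2h_3·σ_4 = 6(g'(9) - Δ_3) = 4.
Hence σ_0 = -19/46, σ_1 = -31/46, σ_2 = 143/46, σ_3 = -98/23, σ_4 = 193/69.
On [6, 9], with g_3(x) = a_3 + b_3·(x - 6) + c_3·(x - 6)² + d_3·(x - 6)³: c_3 = σ_3/2 = -49/23, d_3 = (σ_4 - σ_3)/(6h_3) = 487/1242, b_3 = Δ_3 - h_3(2σ_3 + σ_4)/6 = 9/46.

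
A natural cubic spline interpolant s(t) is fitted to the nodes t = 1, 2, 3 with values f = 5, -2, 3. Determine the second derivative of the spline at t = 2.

Let M_i = s''(x_i). Step sizes h_i = 1, 1; slopes of the chords Δ_i = (y_(i+1) - y_i)/h_i = -7, 5.
  1·M_0 + 4·M_1 + 1·M_2 = 6(Δ_1 - Δ_0) = 72
Natural end conditions: M_0 = M_2 = 0.
Solving: M_0 = 0, M_1 = 18, M_2 = 0.

18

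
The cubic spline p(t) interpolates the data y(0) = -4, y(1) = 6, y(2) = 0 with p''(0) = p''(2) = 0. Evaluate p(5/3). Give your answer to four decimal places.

3.1852

Write m_i for p''(x_i). With h_i = 1, 1 and divided differences Δ_i = 10, -6, the continuity of p' gives the tridiagonal system
  1·m_0 + 4·m_1 + 1·m_2 = 6(Δ_1 - Δ_0) = -96
Natural end conditions: m_0 = m_2 = 0.
Solving: m_0 = 0, m_1 = -24, m_2 = 0.
On [1, 2], p(t) = 6 + 2·(t - 1) - 12·(t - 1)² + 4·(t - 1)³.
With (t - 1) = 2/3: p(5/3) = 86/27.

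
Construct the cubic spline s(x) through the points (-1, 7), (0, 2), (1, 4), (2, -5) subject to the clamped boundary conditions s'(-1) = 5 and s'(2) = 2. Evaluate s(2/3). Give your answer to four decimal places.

Write m_i for s''(x_i). With h_i = 1, 1, 1 and divided differences Δ_i = -5, 2, -9, the continuity of s' gives the tridiagonal system
  1·m_0 + 4·m_1 + 1·m_2 = 6(Δ_1 - Δ_0) = 42
  1·m_1 + 4·m_2 + 1·m_3 = 6(Δ_2 - Δ_1) = -66
Clamped end conditions give two more equations: 2h_0·m_0 + h_0·m_1 = 6(Δ_0 - s'(-1)) = -60 and h_2·m_2 + 2h_2·m_3 = 6(s'(2) - Δ_2) = 66.
Forward elimination and back-substitution give m_0 = -228/5, m_1 = 156/5, m_2 = -186/5, m_3 = 258/5.
On [0, 1], s(x) = 2 - 11/5·x + 78/5·x² - 57/5·x³.
With x = 2/3: s(2/3) = 184/45.

4.0889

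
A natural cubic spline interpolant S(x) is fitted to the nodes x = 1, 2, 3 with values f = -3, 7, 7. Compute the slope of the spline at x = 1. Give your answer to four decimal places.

Let σ_i = S''(x_i). Step sizes h_i = 1, 1; slopes of the chords Δ_i = (y_(i+1) - y_i)/h_i = 10, 0.
  1·σ_0 + 4·σ_1 + 1·σ_2 = 6(Δ_1 - Δ_0) = -60
Natural end conditions: σ_0 = σ_2 = 0.
Solving the tridiagonal system: σ_0 = 0, σ_1 = -15, σ_2 = 0.
On [1, 2], S'(x) = b_0 + 2c_0·(x - 1) + 3d_0·(x - 1)² with b_0 = Δ_0 - h_0(2σ_0 + σ_1)/6 = 25/2, c_0 = σ_0/2 = 0, d_0 = (σ_1 - σ_0)/(6h_0) = -5/2. So S'(1) = 25/2.

12.5000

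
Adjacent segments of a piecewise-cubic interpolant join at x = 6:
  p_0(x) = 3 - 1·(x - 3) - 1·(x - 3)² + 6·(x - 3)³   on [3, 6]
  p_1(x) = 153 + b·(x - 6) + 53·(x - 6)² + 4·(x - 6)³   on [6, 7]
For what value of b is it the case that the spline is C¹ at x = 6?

p_0'(x) = -1 - 2·(x - 3) + 18·(x - 3)², so p_0'(6) = 155. On the right, p_1'(6) = b, so b = 155.

155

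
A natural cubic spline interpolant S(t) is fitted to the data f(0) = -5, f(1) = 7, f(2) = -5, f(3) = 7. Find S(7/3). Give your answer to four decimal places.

Let σ_i = S''(x_i). Step sizes h_i = 1, 1, 1; slopes of the chords Δ_i = (y_(i+1) - y_i)/h_i = 12, -12, 12.
  1·σ_0 + 4·σ_1 + 1·σ_2 = 6(Δ_1 - Δ_0) = -144
  1·σ_1 + 4·σ_2 + 1·σ_3 = 6(Δ_2 - Δ_1) = 144
Natural end conditions: σ_0 = σ_3 = 0.
Solving: σ_0 = 0, σ_1 = -48, σ_2 = 48, σ_3 = 0.
On [2, 3], S(t) = -5 - 4·(t - 2) + 24·(t - 2)² - 8·(t - 2)³.
With (t - 2) = 1/3: S(7/3) = -107/27.

-3.9630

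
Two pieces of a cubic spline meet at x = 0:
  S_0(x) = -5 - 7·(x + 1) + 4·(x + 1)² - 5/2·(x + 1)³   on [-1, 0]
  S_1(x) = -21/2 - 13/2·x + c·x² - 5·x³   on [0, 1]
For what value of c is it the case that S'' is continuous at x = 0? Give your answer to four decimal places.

-3.5000

S_0''(x) = 8 - 15·(x + 1), so S_0''(0) = -7. On the right, S_1''(0) = 2c, so c = -7/2.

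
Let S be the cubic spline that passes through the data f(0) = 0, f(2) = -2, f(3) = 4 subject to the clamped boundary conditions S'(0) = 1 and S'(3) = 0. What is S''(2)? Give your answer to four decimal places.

Write σ_i for S''(x_i). With h_i = 2, 1 and divided differences Δ_i = -1, 6, the continuity of S' gives the tridiagonal system
  2·σ_0 + 6·σ_1 + 1·σ_2 = 6(Δ_1 - Δ_0) = 42
Clamped end conditions give two more equations: 2h_0·σ_0 + h_0·σ_1 = 6(Δ_0 - S'(0)) = -12 and h_1·σ_1 + 2h_1·σ_2 = 6(S'(3) - Δ_1) = -36.
Forward elimination and back-substitution give σ_0 = -31/3, σ_1 = 44/3, σ_2 = -76/3.

14.6667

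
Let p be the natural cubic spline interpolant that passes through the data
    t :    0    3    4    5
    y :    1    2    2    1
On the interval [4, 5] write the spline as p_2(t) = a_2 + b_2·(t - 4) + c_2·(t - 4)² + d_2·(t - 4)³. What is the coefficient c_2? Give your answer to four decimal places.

-0.7419

Put m_i = p'' at the i-th knot. Here h = (3, 1, 1) and Δ = (1/3, 0, -1), so the interior equations h_(i-1)·m_(i-1) + 2(h_(i-1)+h_i)·m_i + h_i·m_(i+1) = 6(Δ_i − Δ_(i-1)) read
  3·m_0 + 8·m_1 + 1·m_2 = 6(Δ_1 - Δ_0) = -2
  1·m_1 + 4·m_2 + 1·m_3 = 6(Δ_2 - Δ_1) = -6
Natural end conditions: m_0 = m_3 = 0.
Solving the tridiagonal system: m_0 = 0, m_1 = -2/31, m_2 = -46/31, m_3 = 0.
On [4, 5], with p_2(t) = a_2 + b_2·(t - 4) + c_2·(t - 4)² + d_2·(t - 4)³: c_2 = m_2/2 = -23/31, d_2 = (m_3 - m_2)/(6h_2) = 23/93, b_2 = Δ_2 - h_2(2m_2 + m_3)/6 = -47/93.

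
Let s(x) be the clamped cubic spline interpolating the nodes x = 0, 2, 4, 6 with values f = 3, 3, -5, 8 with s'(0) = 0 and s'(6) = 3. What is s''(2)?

-7

Write M_i for s''(x_i). With h_i = 2, 2, 2 and divided differences Δ_i = 0, -4, 13/2, the continuity of s' gives the tridiagonal system
  2·M_0 + 8·M_1 + 2·M_2 = 6(Δ_1 - Δ_0) = -24
  2·M_1 + 8·M_2 + 2·M_3 = 6(Δ_2 - Δ_1) = 63
Clamped end conditions give two more equations: 2h_0·M_0 + h_0·M_1 = 6(Δ_0 - s'(0)) = 0 and h_2·M_2 + 2h_2·M_3 = 6(s'(6) - Δ_2) = -21.
Solving: M_0 = 7/2, M_1 = -7, M_2 = 25/2, M_3 = -23/2.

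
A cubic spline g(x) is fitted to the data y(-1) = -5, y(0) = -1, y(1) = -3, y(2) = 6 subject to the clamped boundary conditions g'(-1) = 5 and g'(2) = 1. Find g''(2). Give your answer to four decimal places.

Let M_i = g''(x_i). Step sizes h_i = 1, 1, 1; slopes of the chords Δ_i = (y_(i+1) - y_i)/h_i = 4, -2, 9.
  1·M_0 + 4·M_1 + 1·M_2 = 6(Δ_1 - Δ_0) = -36
  1·M_1 + 4·M_2 + 1·M_3 = 6(Δ_2 - Δ_1) = 66
Clamped end conditions give two more equations: 2h_0·M_0 + h_0·M_1 = 6(Δ_0 - g'(-1)) = -6 and h_2·M_2 + 2h_2·M_3 = 6(g'(2) - Δ_2) = -48.
Solving the tridiagonal system: M_0 = 92/15, M_1 = -274/15, M_2 = 464/15, M_3 = -592/15.

-39.4667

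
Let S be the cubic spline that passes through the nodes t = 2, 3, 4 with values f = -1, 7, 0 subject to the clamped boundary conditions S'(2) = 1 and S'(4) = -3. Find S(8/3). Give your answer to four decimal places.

4.8148

Put M_i = S'' at the i-th knot. Here h = (1, 1) and Δ = (8, -7), so the interior equations h_(i-1)·M_(i-1) + 2(h_(i-1)+h_i)·M_i + h_i·M_(i+1) = 6(Δ_i − Δ_(i-1)) read
  1·M_0 + 4·M_1 + 1·M_2 = 6(Δ_1 - Δ_0) = -90
Clamped end conditions give two more equations: 2h_0·M_0 + h_0·M_1 = 6(Δ_0 - S'(2)) = 42 and h_1·M_1 + 2h_1·M_2 = 6(S'(4) - Δ_1) = 24.
Solving the tridiagonal system: M_0 = 83/2, M_1 = -41, M_2 = 65/2.
On [2, 3], S(t) = -1 + 1·(t - 2) + 83/4·(t - 2)² - 55/4·(t - 2)³.
With (t - 2) = 2/3: S(8/3) = 130/27.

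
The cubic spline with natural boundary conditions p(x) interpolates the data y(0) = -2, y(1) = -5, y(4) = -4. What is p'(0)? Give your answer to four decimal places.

-3.4167

Let σ_i = p''(x_i). Step sizes h_i = 1, 3; slopes of the chords Δ_i = (y_(i+1) - y_i)/h_i = -3, 1/3.
  1·σ_0 + 8·σ_1 + 3·σ_2 = 6(Δ_1 - Δ_0) = 20
Natural end conditions: σ_0 = σ_2 = 0.
Solving: σ_0 = 0, σ_1 = 5/2, σ_2 = 0.
On [0, 1], p'(x) = b_0 + 2c_0·x + 3d_0·x² with b_0 = Δ_0 - h_0(2σ_0 + σ_1)/6 = -41/12, c_0 = σ_0/2 = 0, d_0 = (σ_1 - σ_0)/(6h_0) = 5/12. So p'(0) = -41/12.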